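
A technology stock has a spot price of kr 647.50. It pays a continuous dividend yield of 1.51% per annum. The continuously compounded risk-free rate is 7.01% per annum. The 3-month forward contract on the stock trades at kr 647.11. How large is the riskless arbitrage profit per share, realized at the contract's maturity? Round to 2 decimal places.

kr 9.35 per share

Fair forward: F* = S·e^(carry·T), with carry = (r − q) = 0.0701 − 0.0151 = 0.0550
F* = 647.50 · e^(0.0550 × 3/12) = 647.50 · e^0.013750 = 647.50 × 1.013845 = kr 656.4646
Market kr 647.11 < fair kr 656.4646: forward underpriced → reverse cash-and-carry (short spot, go long the forward).
At maturity, profit = |F_mkt − F*| = |647.11 − 656.4646| = kr 9.35 per share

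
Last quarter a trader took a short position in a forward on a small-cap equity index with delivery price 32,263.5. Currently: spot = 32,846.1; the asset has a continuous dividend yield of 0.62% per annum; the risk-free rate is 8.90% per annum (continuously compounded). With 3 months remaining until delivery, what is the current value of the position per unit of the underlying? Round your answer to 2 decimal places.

-1241.66

Current fair forward for the remaining 3 months: F = S·e^((r − q)·T), (r − q) = 0.0890 − 0.0062 = 0.0828
F = 32846.1 · e^(0.0828 × 3/12) = 32846.1 × 1.02091573 = 33533.1002
Value of long forward = (F − K)·e^(−rT) = (33533.1002 − 32263.5) · e^(−0.0890·3/12)
= 1269.6002 × 0.97799571 = 1241.66
Short position value = −(long value) = -1241.66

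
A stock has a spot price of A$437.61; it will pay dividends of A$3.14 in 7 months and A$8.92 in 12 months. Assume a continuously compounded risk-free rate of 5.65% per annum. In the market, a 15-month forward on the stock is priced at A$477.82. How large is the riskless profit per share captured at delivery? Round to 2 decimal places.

A$20.49 per share

PV(dividends) I = 3.14·e^(−0.0565·7/12) + 8.92·e^(−0.0565·12/12) = 11.4682
Fair forward F* = (S − I)·e^(rT) = (437.61 − 11.4682)·e^0.070625 = 426.1418 × 1.073179 = 457.3264
Market A$477.82 > fair 457.3264: forward overpriced → cash-and-carry (borrow at r, buy the stock and collect the dividends, short the forward).
Profit at T = |F_mkt − F*| = |477.82 − 457.3264| = A$20.49 per share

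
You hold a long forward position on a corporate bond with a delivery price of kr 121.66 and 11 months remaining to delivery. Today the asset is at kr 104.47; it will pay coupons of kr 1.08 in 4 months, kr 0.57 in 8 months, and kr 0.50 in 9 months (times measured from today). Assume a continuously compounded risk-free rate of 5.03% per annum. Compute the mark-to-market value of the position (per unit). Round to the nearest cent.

-kr 13.80

PV(remaining coupons) I = 1.08·e^(−0.0503·4/12) + 0.57·e^(−0.0503·8/12) + 0.50·e^(−0.0503·9/12) = 2.0947
Current forward F = (S − I)·e^(rT) = (104.47 − 2.0947)·e^(0.0503·11/12) = 102.3753 × 1.047188 = 107.2062
Value (long) = (F − K)·e^(−rT) = (107.2062 − 121.66) × 0.954939 = -13.8025
Value = -kr 13.80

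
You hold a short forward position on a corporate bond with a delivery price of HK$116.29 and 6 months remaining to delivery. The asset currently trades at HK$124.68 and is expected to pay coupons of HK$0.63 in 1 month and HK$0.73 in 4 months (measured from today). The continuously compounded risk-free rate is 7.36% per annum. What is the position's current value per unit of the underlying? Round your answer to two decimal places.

PV(remaining coupons) I = 0.63·e^(−0.0736·1/12) + 0.73·e^(−0.0736·4/12) = 1.3385
Current forward F = (S − I)·e^(rT) = (124.68 − 1.3385)·e^(0.0736·6/12) = 123.3415 × 1.037486 = 127.9651
Value (long) = (F − K)·e^(−rT) = (127.9651 − 116.29) × 0.963869 = 11.2533
Short position value = −(long value) = -HK$11.25

-HK$11.25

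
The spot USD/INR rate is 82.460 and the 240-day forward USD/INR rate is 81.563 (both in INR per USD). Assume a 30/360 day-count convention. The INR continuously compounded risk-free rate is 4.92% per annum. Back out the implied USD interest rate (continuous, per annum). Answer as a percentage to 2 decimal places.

6.56%

F = S·e^((r_INR − r_USD)T) ⇒ r_USD = r_INR − ln(F/S)/T
ln(81.563/82.460) = -0.010938; /(240/360) = -0.016407
r_USD = 0.0492 + 0.016407 = 0.065607
r_USD = 6.56%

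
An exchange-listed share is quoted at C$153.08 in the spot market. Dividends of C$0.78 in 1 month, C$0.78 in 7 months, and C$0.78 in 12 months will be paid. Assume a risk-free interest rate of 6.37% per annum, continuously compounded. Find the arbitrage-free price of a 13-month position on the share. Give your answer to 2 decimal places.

PV(dividends) I = 0.78·e^(−0.0637·1/12) + 0.78·e^(−0.0637·7/12) + 0.78·e^(−0.0637·12/12)
I = 0.7759 + 0.7515 + 0.7319 = 2.2593
F = (S − I)·e^(rT) = (153.08 − 2.2593) · e^(0.0637·13/12)
= 150.8207 · e^0.069008 = 150.8207 × 1.071445 = C$161.60

C$161.60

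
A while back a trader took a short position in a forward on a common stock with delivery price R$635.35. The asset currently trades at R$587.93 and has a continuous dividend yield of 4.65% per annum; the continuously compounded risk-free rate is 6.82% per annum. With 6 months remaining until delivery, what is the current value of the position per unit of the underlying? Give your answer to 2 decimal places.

R$39.63

Current fair forward for the remaining 6 months: F = S·e^((r − q)·T), (r − q) = 0.0682 − 0.0465 = 0.0217
F = 587.93 · e^(0.0217 × 6/12) = 587.93 × 1.010909 = 594.3437
Value of long forward = (F − K)·e^(−rT) = (594.3437 − 635.35) · e^(−0.0682·6/12)
= -41.0063 × 0.966475 = -39.63
Short position value = −(long value) = R$39.63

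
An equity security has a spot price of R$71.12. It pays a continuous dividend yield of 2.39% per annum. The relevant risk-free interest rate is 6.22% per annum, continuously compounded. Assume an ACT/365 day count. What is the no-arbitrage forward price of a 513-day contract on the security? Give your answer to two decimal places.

F = S·e^((r − q)T) = 71.12 · e^((0.0622 − 0.0239) × 513/365)
= 71.12 · e^0.053830 = 71.12 × 1.055305
F = R$75.05

R$75.05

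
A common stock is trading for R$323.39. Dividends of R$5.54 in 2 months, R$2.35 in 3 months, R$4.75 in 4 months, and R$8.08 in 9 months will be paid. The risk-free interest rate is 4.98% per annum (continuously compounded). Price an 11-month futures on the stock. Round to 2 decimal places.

R$317.28

PV(dividends) I = 5.54·e^(−0.0498·2/12) + 2.35·e^(−0.0498·3/12) + 4.75·e^(−0.0498·4/12) + 8.08·e^(−0.0498·9/12)
I = 5.4942 + 2.3209 + 4.6718 + 7.7838 = 20.2707
F = (S − I)·e^(rT) = (323.39 − 20.2707) · e^(0.0498·11/12)
= 303.1193 · e^0.045650 = 303.1193 × 1.046708 = R$317.28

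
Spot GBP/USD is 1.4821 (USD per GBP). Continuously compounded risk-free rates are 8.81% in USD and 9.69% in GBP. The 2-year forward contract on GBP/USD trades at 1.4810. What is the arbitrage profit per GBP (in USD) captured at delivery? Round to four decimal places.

Fair forward: F* = S·e^(carry·T), with carry = (r_USD − r_GBP) = 0.0881 − 0.0969 = -0.0088
F* = 1.4821 · e^(-0.0088 × 2) = 1.4821 · e^-0.017600 = 1.4821 × 0.982554 = 1.4562
Market 1.4810 > fair 1.4562: forward overpriced → cash-and-carry (buy spot, short the forward).
At maturity, profit = |F_mkt − F*| = |1.4810 − 1.4562| = 0.0248 per GBP (in USD)

0.0248 per GBP (in USD)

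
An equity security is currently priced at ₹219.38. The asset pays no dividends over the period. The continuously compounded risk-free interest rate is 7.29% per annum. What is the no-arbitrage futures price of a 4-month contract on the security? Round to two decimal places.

F = S·e^(rT) = 219.38 · e^(0.0729 × 4/12)
= 219.38 · e^0.024300 = 219.38 × 1.024598
F = ₹224.78

₹224.78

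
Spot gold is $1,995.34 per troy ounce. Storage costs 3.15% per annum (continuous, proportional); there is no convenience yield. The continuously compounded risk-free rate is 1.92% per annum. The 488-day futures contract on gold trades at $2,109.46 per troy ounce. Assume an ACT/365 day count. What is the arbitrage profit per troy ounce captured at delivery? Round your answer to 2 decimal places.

Fair futures: F* = S·e^(carry·T), with carry = (r + u) = 0.0192 + 0.0315 = 0.0507
F* = 1995.34 · e^(0.0507 × 488/365) = 1995.34 · e^0.06778521 = 1995.34 × 1.07013543 = $2135.2840
Market $2109.46 < fair $2135.2840: forward underpriced → reverse cash-and-carry (short spot, go long the forward).
At maturity, profit = |F_mkt − F*| = |2109.46 − 2135.2840| = $25.82 per troy ounce

$25.82 per troy ounce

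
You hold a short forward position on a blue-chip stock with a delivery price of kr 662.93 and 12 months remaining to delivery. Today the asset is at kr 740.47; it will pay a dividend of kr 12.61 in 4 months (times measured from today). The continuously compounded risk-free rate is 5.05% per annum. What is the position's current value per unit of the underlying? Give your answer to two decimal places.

PV(remaining dividends) I = 12.61·e^(−0.0505·4/12) = 12.3995
Current forward F = (S − I)·e^(rT) = (740.47 − 12.3995)·e^(0.0505·12/12) = 728.0705 × 1.051797 = 765.7824
Value (long) = (F − K)·e^(−rT) = (765.7824 − 662.93) × 0.950754 = 97.7873
Short position value = −(long value) = -kr 97.79

-kr 97.79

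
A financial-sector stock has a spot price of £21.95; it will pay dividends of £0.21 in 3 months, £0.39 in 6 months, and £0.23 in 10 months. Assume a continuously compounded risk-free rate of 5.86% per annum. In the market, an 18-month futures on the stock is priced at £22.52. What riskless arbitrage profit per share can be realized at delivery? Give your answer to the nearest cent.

PV(dividends) I = 0.21·e^(−0.0586·3/12) + 0.39·e^(−0.0586·6/12) + 0.23·e^(−0.0586·10/12) = 0.8047
Fair futures F* = (S − I)·e^(rT) = (21.95 − 0.8047)·e^0.087900 = 21.1453 × 1.091879 = 23.0881
Market £22.52 < fair 23.0881: forward underpriced → reverse cash-and-carry (short the stock, invest proceeds at r, pay the dividends, go long the forward).
Profit at T = |F_mkt − F*| = |22.52 − 23.0881| = £0.57 per share

£0.57 per share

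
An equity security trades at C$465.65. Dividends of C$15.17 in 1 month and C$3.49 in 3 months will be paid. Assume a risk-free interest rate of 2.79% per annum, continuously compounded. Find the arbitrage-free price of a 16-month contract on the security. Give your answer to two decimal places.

C$463.99

PV(dividends) I = 15.17·e^(−0.0279·1/12) + 3.49·e^(−0.0279·3/12)
I = 15.1348 + 3.4657 = 18.6005
F = (S − I)·e^(rT) = (465.65 − 18.6005) · e^(0.0279·16/12)
= 447.0495 · e^0.037200 = 447.0495 × 1.037901 = C$463.99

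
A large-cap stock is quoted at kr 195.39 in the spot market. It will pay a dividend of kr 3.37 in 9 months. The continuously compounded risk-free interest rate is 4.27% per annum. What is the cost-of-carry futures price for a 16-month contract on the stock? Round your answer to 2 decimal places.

kr 203.38

PV(dividends) I = 3.37·e^(−0.0427·9/12)
I = 3.2638
F = (S − I)·e^(rT) = (195.39 − 3.2638) · e^(0.0427·16/12)
= 192.1262 · e^0.056933 = 192.1262 × 1.058585 = kr 203.38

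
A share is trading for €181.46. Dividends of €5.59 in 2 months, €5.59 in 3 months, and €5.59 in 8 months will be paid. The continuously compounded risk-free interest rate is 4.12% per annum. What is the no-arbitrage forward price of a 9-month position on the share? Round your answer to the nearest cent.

PV(dividends) I = 5.59·e^(−0.0412·2/12) + 5.59·e^(−0.0412·3/12) + 5.59·e^(−0.0412·8/12)
I = 5.5517 + 5.5327 + 5.4386 = 16.5230
F = (S − I)·e^(rT) = (181.46 − 16.5230) · e^(0.0412·9/12)
= 164.9370 · e^0.030900 = 164.9370 × 1.031382 = €170.11

€170.11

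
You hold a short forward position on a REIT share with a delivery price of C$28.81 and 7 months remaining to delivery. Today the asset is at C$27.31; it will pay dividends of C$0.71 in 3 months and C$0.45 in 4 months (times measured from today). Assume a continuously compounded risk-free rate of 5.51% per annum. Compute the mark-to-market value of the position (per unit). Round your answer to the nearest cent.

C$1.73

PV(remaining dividends) I = 0.71·e^(−0.0551·3/12) + 0.45·e^(−0.0551·4/12) = 1.1421
Current forward F = (S − I)·e^(rT) = (27.31 − 1.1421)·e^(0.0551·7/12) = 26.1679 × 1.032664 = 27.0226
Value (long) = (F − K)·e^(−rT) = (27.0226 − 28.81) × 0.968369 = -1.7309
Short position value = −(long value) = C$1.73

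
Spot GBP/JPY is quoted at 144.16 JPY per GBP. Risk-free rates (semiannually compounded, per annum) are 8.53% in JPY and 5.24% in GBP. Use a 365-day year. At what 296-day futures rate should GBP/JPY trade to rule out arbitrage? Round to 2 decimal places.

By covered interest parity, F = S · (1+r_JPY/2)^(2T) / (1+r_GBP/2)^(2T)
= 144.16 × 1.070087 / 1.042839 = 144.16 × 1.026129
F = 147.93 JPY per GBP

147.93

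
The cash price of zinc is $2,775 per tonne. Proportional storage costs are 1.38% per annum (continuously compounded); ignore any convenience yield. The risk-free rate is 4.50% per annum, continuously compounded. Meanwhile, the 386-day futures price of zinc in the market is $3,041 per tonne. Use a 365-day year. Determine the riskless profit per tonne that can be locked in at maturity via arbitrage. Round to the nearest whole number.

$88 per tonne

Fair futures: F* = S·e^(carry·T), with carry = (r + u) = 0.0450 + 0.0138 = 0.0588
F* = 2775 · e^(0.0588 × 386/365) = 2775 · e^0.062183 = 2775 × 1.064157 = $2953.0357
Market $3041 > fair $2953.0357: forward overpriced → cash-and-carry (buy spot, short the forward).
At maturity, profit = |F_mkt − F*| = |3041 − 2953.0357| = $88 per tonne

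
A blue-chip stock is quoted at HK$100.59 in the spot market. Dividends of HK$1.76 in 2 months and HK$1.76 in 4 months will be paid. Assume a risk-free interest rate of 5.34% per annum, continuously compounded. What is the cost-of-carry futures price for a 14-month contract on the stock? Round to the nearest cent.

PV(dividends) I = 1.76·e^(−0.0534·2/12) + 1.76·e^(−0.0534·4/12)
I = 1.7444 + 1.7289 = 3.4733
F = (S − I)·e^(rT) = (100.59 − 3.4733) · e^(0.0534·14/12)
= 97.1167 · e^0.062300 = 97.1167 × 1.064282 = HK$103.36

HK$103.36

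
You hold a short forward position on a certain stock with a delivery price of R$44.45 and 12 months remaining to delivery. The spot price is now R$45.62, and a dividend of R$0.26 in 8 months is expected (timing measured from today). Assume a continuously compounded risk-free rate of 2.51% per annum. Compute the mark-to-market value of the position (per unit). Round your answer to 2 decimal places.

PV(remaining dividends) I = 0.26·e^(−0.0251·8/12) = 0.2557
Current forward F = (S − I)·e^(rT) = (45.62 − 0.2557)·e^(0.0251·12/12) = 45.3643 × 1.025418 = 46.5174
Value (long) = (F − K)·e^(−rT) = (46.5174 − 44.45) × 0.975212 = 2.0162
Short position value = −(long value) = -R$2.02

-R$2.02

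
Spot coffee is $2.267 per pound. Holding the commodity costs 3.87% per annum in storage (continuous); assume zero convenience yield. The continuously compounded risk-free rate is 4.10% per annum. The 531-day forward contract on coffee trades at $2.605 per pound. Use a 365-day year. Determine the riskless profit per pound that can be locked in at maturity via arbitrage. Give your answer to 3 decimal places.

$0.059 per pound

Fair forward: F* = S·e^(carry·T), with carry = (r + u) = 0.0410 + 0.0387 = 0.0797
F* = 2.267 · e^(0.0797 × 531/365) = 2.267 · e^0.115947 = 2.267 × 1.122936 = $2.5457
Market $2.605 > fair $2.5457: forward overpriced → cash-and-carry (buy spot, short the forward).
At maturity, profit = |F_mkt − F*| = |2.605 − 2.5457| = $0.059 per pound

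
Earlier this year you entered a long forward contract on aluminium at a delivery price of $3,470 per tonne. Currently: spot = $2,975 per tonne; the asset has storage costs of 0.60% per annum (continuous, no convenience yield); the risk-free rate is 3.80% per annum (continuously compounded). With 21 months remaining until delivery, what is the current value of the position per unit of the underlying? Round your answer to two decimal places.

-$240.35 per tonne

Current fair forward for the remaining 21 months: F = S·e^((r + u)·T), (r + u) = 0.0380 + 0.0060 = 0.0440
F = 2975 · e^(0.0440 × 21/12) = 2975 × 1.08004208 = 3213.1252
Value of long forward = (F − K)·e^(−rT) = (3213.1252 − 3470) · e^(−0.0380·21/12)
= -256.8748 × 0.93566292 = -240.35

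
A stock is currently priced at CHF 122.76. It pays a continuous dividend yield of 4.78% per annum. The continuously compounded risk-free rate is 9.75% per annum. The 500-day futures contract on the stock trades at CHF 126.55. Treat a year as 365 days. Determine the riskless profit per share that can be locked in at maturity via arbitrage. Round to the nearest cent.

Fair futures: F* = S·e^(carry·T), with carry = (r − q) = 0.0975 − 0.0478 = 0.0497
F* = 122.76 · e^(0.0497 × 500/365) = 122.76 · e^0.068082 = 122.76 × 1.070453 = CHF 131.4088
Market CHF 126.55 < fair CHF 131.4088: forward underpriced → reverse cash-and-carry (short spot, go long the forward).
At maturity, profit = |F_mkt − F*| = |126.55 − 131.4088| = CHF 4.86 per share

CHF 4.86 per share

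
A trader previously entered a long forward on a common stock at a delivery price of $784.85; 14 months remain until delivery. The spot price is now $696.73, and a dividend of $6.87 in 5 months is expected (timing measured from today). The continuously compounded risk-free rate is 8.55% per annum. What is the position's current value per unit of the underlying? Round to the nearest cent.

PV(remaining dividends) I = 6.87·e^(−0.0855·5/12) = 6.6296
Current forward F = (S − I)·e^(rT) = (696.73 − 6.6296)·e^(0.0855·14/12) = 690.1004 × 1.104895 = 762.4885
Value (long) = (F − K)·e^(−rT) = (762.4885 − 784.85) × 0.905064 = -20.2386
Value = -$20.24

-$20.24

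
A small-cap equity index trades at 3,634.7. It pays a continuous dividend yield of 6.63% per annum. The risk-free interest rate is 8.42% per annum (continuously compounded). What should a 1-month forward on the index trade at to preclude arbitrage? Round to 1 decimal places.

F = S·e^((r − q)T) = 3634.7 · e^((0.0842 − 0.0663) × 1/12)
= 3634.7 · e^0.001492 = 3634.7 × 1.001493
F = 3,640.1

3,640.1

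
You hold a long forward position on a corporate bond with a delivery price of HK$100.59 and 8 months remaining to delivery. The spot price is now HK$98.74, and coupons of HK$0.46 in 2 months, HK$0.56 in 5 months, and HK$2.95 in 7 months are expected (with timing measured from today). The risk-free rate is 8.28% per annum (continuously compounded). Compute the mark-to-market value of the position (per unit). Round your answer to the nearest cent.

-HK$0.25

PV(remaining coupons) I = 0.46·e^(−0.0828·2/12) + 0.56·e^(−0.0828·5/12) + 2.95·e^(−0.0828·7/12) = 3.8056
Current forward F = (S − I)·e^(rT) = (98.74 − 3.8056)·e^(0.0828·8/12) = 94.9344 × 1.056752 = 100.3221
Value (long) = (F − K)·e^(−rT) = (100.3221 − 100.59) × 0.946296 = -0.2535
Value = -HK$0.25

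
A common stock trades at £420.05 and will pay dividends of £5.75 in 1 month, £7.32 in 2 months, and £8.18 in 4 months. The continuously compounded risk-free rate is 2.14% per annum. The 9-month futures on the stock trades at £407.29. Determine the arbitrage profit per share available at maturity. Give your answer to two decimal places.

£1.94 per share

PV(dividends) I = 5.75·e^(−0.0214·1/12) + 7.32·e^(−0.0214·2/12) + 8.18·e^(−0.0214·4/12) = 21.1556
Fair futures F* = (S − I)·e^(rT) = (420.05 − 21.1556)·e^0.016050 = 398.8944 × 1.016179 = 405.3481
Market £407.29 > fair 405.3481: forward overpriced → cash-and-carry (borrow at r, buy the stock and collect the dividends, short the forward).
Profit at T = |F_mkt − F*| = |407.29 − 405.3481| = £1.94 per share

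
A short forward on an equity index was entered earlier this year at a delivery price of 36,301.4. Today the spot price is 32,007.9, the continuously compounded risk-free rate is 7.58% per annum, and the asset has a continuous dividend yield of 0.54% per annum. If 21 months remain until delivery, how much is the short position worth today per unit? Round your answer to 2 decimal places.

Current fair forward for the remaining 21 months: F = S·e^((r − q)·T), (r − q) = 0.0758 − 0.0054 = 0.0704
F = 32007.9 · e^(0.0704 × 21/12) = 32007.9 × 1.13111062 = 36204.4756
Value of long forward = (F − K)·e^(−rT) = (36204.4756 − 36301.4) · e^(−0.0758·21/12)
= -96.9244 × 0.87577156 = -84.88
Short position value = −(long value) = 84.88

84.88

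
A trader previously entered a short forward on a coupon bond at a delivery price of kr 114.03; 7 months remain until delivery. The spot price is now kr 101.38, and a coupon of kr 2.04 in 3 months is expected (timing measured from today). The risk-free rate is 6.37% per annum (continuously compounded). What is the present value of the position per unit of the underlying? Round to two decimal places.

kr 10.50

PV(remaining coupons) I = 2.04·e^(−0.0637·3/12) = 2.0078
Current forward F = (S − I)·e^(rT) = (101.38 − 2.0078)·e^(0.0637·7/12) = 99.3722 × 1.037857 = 103.1341
Value (long) = (F − K)·e^(−rT) = (103.1341 − 114.03) × 0.963524 = -10.4985
Short position value = −(long value) = kr 10.50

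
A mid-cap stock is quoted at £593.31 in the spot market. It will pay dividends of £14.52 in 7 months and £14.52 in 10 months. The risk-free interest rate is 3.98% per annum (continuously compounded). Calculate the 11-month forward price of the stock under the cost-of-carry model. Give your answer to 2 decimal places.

PV(dividends) I = 14.52·e^(−0.0398·7/12) + 14.52·e^(−0.0398·10/12)
I = 14.1868 + 14.0463 = 28.2331
F = (S − I)·e^(rT) = (593.31 − 28.2331) · e^(0.0398·11/12)
= 565.0769 · e^0.036483 = 565.0769 × 1.037157 = £586.07

£586.07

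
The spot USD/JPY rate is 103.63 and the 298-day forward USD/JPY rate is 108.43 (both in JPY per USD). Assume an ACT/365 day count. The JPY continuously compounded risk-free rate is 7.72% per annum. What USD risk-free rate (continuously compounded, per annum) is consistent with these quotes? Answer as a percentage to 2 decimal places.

2.17%

F = S·e^((r_JPY − r_USD)T) ⇒ r_USD = r_JPY − ln(F/S)/T
ln(108.43/103.63) = 0.045278; /(298/365) = 0.055458
r_USD = 0.0772 − 0.055458 = 0.021742
r_USD = 2.17%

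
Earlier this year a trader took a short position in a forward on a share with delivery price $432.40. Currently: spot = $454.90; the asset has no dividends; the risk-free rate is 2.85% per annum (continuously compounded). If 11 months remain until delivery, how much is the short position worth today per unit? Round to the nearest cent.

-$33.65

Current fair forward for the remaining 11 months: F = S·e^(r·T), r = 0.0285
F = 454.90 · e^(0.0285 × 11/12) = 454.90 × 1.026469 = 466.9407
Value of long forward = (F − K)·e^(−rT) = (466.9407 − 432.40) · e^(−0.0285·11/12)
= 34.5407 × 0.974213 = 33.65
Short position value = −(long value) = -$33.65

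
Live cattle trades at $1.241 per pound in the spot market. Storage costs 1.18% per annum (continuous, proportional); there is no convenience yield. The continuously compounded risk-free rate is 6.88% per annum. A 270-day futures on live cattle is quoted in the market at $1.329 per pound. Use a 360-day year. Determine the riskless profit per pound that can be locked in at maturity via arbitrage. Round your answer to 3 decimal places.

Fair futures: F* = S·e^(carry·T), with carry = (r + u) = 0.0688 + 0.0118 = 0.0806
F* = 1.241 · e^(0.0806 × 270/360) = 1.241 · e^0.060450 = 1.241 × 1.062314 = $1.3183
Market $1.329 > fair $1.3183: forward overpriced → cash-and-carry (buy spot, short the forward).
At maturity, profit = |F_mkt − F*| = |1.329 − 1.3183| = $0.011 per pound

$0.011 per pound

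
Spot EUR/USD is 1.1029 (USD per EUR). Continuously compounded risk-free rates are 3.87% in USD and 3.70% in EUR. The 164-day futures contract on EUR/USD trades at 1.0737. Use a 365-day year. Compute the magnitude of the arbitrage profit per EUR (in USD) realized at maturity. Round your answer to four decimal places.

Fair futures: F* = S·e^(carry·T), with carry = (r_USD − r_EUR) = 0.0387 − 0.0370 = 0.0017
F* = 1.1029 · e^(0.0017 × 164/365) = 1.1029 · e^0.000764 = 1.1029 × 1.000764 = 1.1037
Market 1.0737 < fair 1.1037: forward underpriced → reverse cash-and-carry (short spot, go long the forward).
At maturity, profit = |F_mkt − F*| = |1.0737 − 1.1037| = 0.0300 per EUR (in USD)

0.0300 per EUR (in USD)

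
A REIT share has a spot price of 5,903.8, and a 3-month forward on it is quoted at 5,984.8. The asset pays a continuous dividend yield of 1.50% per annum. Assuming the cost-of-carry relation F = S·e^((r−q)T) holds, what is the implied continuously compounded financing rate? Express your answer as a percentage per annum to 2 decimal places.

6.95%

From F = S·e^((r−q)T): (r − q) = ln(F/S)/T
ln(5984.8/5903.8) = ln(1.013720) = 0.013627
(r − q) = 0.013627 / (3/12) = 0.054508
r = ln(F/S)/T + q = 0.054508 + 0.0150 = 0.069508
r = 6.95%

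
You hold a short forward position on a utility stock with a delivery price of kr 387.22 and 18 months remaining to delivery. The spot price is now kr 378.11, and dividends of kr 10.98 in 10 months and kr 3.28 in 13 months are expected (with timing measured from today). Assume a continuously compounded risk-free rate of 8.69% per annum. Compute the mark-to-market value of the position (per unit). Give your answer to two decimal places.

-kr 25.01

PV(remaining dividends) I = 10.98·e^(−0.0869·10/12) + 3.28·e^(−0.0869·13/12) = 13.1983
Current forward F = (S − I)·e^(rT) = (378.11 − 13.1983)·e^(0.0869·18/12) = 364.9117 × 1.139227 = 415.7173
Value (long) = (F − K)·e^(−rT) = (415.7173 − 387.22) × 0.877788 = 25.0146
Short position value = −(long value) = -kr 25.01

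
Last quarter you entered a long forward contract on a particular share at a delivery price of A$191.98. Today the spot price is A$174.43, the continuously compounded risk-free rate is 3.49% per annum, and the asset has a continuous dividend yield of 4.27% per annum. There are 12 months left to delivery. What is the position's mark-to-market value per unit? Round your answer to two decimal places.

Current fair forward for the remaining 12 months: F = S·e^((r − q)·T), (r − q) = 0.0349 − 0.0427 = -0.0078
F = 174.43 · e^(-0.0078 × 12/12) = 174.43 × 0.992230 = 173.0747
Value of long forward = (F − K)·e^(−rT) = (173.0747 − 191.98) · e^(−0.0349·12/12)
= -18.9053 × 0.965702 = -18.26

-A$18.26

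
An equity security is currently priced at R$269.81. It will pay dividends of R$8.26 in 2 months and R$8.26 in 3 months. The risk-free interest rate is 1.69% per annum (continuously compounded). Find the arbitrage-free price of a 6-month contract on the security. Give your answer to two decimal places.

PV(dividends) I = 8.26·e^(−0.0169·2/12) + 8.26·e^(−0.0169·3/12)
I = 8.2368 + 8.2252 = 16.4620
F = (S − I)·e^(rT) = (269.81 − 16.4620) · e^(0.0169·6/12)
= 253.3480 · e^0.008450 = 253.3480 × 1.008486 = R$255.50

R$255.50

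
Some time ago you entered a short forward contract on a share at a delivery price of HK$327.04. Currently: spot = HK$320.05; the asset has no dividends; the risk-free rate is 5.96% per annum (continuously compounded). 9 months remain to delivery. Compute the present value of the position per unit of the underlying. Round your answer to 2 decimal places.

-HK$7.31

Current fair forward for the remaining 9 months: F = S·e^(r·T), r = 0.0596
F = 320.05 · e^(0.0596 × 9/12) = 320.05 × 1.045714 = 334.6808
Value of long forward = (F − K)·e^(−rT) = (334.6808 − 327.04) · e^(−0.0596·9/12)
= 7.6408 × 0.956284 = 7.31
Short position value = −(long value) = -HK$7.31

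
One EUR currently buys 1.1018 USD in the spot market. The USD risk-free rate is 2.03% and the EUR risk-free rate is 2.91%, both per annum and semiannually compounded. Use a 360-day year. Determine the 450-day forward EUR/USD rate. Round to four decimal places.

By covered interest parity, F = S · (1+r_USD/2)^(2T) / (1+r_EUR/2)^(2T)
= 1.1018 × 1.025568 / 1.036773 = 1.1018 × 0.989192
F = 1.0899 USD per EUR

1.0899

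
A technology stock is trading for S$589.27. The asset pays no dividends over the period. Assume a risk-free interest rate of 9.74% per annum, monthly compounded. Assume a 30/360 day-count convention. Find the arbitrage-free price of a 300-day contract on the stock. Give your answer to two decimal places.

S$638.88

F = S · (1+r/12)^(12T)
= 589.27 × 1.084196
F = S$638.88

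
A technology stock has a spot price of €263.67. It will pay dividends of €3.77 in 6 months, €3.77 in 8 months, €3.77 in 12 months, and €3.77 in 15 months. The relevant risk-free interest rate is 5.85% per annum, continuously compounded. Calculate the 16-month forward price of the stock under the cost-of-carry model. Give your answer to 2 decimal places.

€269.55

PV(dividends) I = 3.77·e^(−0.0585·6/12) + 3.77·e^(−0.0585·8/12) + 3.77·e^(−0.0585·12/12) + 3.77·e^(−0.0585·15/12)
I = 3.6613 + 3.6258 + 3.5558 + 3.5042 = 14.3471
F = (S − I)·e^(rT) = (263.67 − 14.3471) · e^(0.0585·16/12)
= 249.3229 · e^0.078000 = 249.3229 × 1.081123 = €269.55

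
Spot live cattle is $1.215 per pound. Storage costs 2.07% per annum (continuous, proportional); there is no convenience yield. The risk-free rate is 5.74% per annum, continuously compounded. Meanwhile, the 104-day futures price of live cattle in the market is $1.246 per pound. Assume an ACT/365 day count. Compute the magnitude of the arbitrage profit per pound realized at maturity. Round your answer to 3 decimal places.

$0.004 per pound

Fair futures: F* = S·e^(carry·T), with carry = (r + u) = 0.0574 + 0.0207 = 0.0781
F* = 1.215 · e^(0.0781 × 104/365) = 1.215 · e^0.022253 = 1.215 × 1.022502 = $1.2423
Market $1.246 > fair $1.2423: forward overpriced → cash-and-carry (buy spot, short the forward).
At maturity, profit = |F_mkt − F*| = |1.246 − 1.2423| = $0.004 per pound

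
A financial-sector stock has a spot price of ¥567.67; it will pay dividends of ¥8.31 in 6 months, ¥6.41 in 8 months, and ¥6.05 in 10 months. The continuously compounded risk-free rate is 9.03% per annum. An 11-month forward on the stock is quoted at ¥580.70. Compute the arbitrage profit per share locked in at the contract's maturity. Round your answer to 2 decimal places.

PV(dividends) I = 8.31·e^(−0.0903·6/12) + 6.41·e^(−0.0903·8/12) + 6.05·e^(−0.0903·10/12) = 19.5901
Fair forward F* = (S − I)·e^(rT) = (567.67 − 19.5901)·e^0.082775 = 548.0799 × 1.086297 = 595.3776
Market ¥580.70 < fair 595.3776: forward underpriced → reverse cash-and-carry (short the stock, invest proceeds at r, pay the dividends, go long the forward).
Profit at T = |F_mkt − F*| = |580.70 − 595.3776| = ¥14.68 per share

¥14.68 per share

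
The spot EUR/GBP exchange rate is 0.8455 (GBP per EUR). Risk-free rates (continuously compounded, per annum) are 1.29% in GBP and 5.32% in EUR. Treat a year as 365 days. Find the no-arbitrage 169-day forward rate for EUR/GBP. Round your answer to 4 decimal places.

0.8299

F = S·e^((r_GBP − r_EUR)T) = 0.8455 · e^((0.0129 − 0.0532) × 169/365)
= 0.8455 · e^-0.018659 = 0.8455 × 0.981514
F = 0.8299 GBP per EUR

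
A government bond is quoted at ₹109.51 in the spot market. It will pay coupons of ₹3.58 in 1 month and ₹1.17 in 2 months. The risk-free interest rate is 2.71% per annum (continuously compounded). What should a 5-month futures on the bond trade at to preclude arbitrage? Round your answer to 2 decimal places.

₹105.96

PV(coupons) I = 3.58·e^(−0.0271·1/12) + 1.17·e^(−0.0271·2/12)
I = 3.5719 + 1.1647 = 4.7366
F = (S − I)·e^(rT) = (109.51 − 4.7366) · e^(0.0271·5/12)
= 104.7734 · e^0.011292 = 104.7734 × 1.011356 = ₹105.96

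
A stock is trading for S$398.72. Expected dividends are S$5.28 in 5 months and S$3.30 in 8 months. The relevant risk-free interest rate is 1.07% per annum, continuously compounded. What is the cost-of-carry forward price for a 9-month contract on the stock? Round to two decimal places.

S$393.33

PV(dividends) I = 5.28·e^(−0.0107·5/12) + 3.30·e^(−0.0107·8/12)
I = 5.2565 + 3.2765 = 8.5330
F = (S − I)·e^(rT) = (398.72 − 8.5330) · e^(0.0107·9/12)
= 390.1870 · e^0.008025 = 390.1870 × 1.008057 = S$393.33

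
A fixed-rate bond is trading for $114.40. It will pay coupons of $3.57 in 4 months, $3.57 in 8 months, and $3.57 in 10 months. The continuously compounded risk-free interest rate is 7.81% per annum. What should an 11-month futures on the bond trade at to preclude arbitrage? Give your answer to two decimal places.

$111.92

PV(coupons) I = 3.57·e^(−0.0781·4/12) + 3.57·e^(−0.0781·8/12) + 3.57·e^(−0.0781·10/12)
I = 3.4783 + 3.3889 + 3.3451 = 10.2123
F = (S − I)·e^(rT) = (114.40 − 10.2123) · e^(0.0781·11/12)
= 104.1877 · e^0.071592 = 104.1877 × 1.074217 = $111.92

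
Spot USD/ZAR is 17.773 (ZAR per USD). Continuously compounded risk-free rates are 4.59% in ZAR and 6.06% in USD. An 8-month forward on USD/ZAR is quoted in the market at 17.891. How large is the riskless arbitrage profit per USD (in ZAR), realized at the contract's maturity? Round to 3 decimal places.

0.291 per USD (in ZAR)

Fair forward: F* = S·e^(carry·T), with carry = (r_ZAR − r_USD) = 0.0459 − 0.0606 = -0.0147
F* = 17.773 · e^(-0.0147 × 8/12) = 17.773 · e^-0.009800 = 17.773 × 0.990248 = 17.5997
Market 17.891 > fair 17.5997: forward overpriced → cash-and-carry (buy spot, short the forward).
At maturity, profit = |F_mkt − F*| = |17.891 − 17.5997| = 0.291 per USD (in ZAR)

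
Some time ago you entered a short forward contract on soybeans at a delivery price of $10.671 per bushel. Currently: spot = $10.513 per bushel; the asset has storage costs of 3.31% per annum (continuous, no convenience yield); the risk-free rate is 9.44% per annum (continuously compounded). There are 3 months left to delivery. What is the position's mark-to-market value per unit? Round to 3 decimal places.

-$0.178 per bushel

Current fair forward for the remaining 3 months: F = S·e^((r + u)·T), (r + u) = 0.0944 + 0.0331 = 0.1275
F = 10.513 · e^(0.1275 × 3/12) = 10.513 × 1.032388 = 10.8535
Value of long forward = (F − K)·e^(−rT) = (10.8535 − 10.671) · e^(−0.0944·3/12)
= 0.1825 × 0.976676 = 0.178
Short position value = −(long value) = -$0.178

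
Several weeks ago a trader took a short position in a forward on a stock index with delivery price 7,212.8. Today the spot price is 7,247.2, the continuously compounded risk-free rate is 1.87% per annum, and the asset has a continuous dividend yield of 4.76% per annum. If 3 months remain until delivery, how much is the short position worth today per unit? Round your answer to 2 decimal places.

Current fair forward for the remaining 3 months: F = S·e^((r − q)·T), (r − q) = 0.0187 − 0.0476 = -0.0289
F = 7247.2 · e^(-0.0289 × 3/12) = 7247.2 × 0.99280104 = 7195.0277
Value of long forward = (F − K)·e^(−rT) = (7195.0277 − 7212.8) · e^(−0.0187·3/12)
= -17.7723 × 0.99533591 = -17.69
Short position value = −(long value) = 17.69

17.69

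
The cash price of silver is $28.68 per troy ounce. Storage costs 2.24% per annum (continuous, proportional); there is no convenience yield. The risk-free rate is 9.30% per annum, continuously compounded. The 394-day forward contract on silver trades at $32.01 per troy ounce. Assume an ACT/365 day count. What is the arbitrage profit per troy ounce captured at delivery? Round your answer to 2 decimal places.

$0.47 per troy ounce

Fair forward: F* = S·e^(carry·T), with carry = (r + u) = 0.0930 + 0.0224 = 0.1154
F* = 28.68 · e^(0.1154 × 394/365) = 28.68 · e^0.124569 = 28.68 × 1.132660 = $32.4847
Market $32.01 < fair $32.4847: forward underpriced → reverse cash-and-carry (short spot, go long the forward).
At maturity, profit = |F_mkt − F*| = |32.01 − 32.4847| = $0.47 per troy ounce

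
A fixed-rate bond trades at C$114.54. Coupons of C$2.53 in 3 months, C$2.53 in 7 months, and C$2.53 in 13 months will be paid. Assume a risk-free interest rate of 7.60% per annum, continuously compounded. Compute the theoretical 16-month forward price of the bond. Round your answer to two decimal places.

C$118.75

PV(coupons) I = 2.53·e^(−0.0760·3/12) + 2.53·e^(−0.0760·7/12) + 2.53·e^(−0.0760·13/12)
I = 2.4824 + 2.4203 + 2.3300 = 7.2327
F = (S − I)·e^(rT) = (114.54 − 7.2327) · e^(0.0760·16/12)
= 107.3073 · e^0.101333 = 107.3073 × 1.106645 = C$118.75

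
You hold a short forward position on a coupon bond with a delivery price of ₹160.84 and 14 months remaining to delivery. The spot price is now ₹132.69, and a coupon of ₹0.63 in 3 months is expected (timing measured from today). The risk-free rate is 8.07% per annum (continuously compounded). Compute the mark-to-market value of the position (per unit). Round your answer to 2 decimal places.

PV(remaining coupons) I = 0.63·e^(−0.0807·3/12) = 0.6174
Current forward F = (S − I)·e^(rT) = (132.69 − 0.6174)·e^(0.0807·14/12) = 132.0726 × 1.098725 = 145.1115
Value (long) = (F − K)·e^(−rT) = (145.1115 − 160.84) × 0.910146 = -14.3152
Short position value = −(long value) = ₹14.32

₹14.32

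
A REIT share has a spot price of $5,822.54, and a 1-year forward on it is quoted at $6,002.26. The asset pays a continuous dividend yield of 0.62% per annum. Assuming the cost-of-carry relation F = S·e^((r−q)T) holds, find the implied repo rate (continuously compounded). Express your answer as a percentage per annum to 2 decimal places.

From F = S·e^((r−q)T): (r − q) = ln(F/S)/T
ln(6002.26/5822.54) = ln(1.030866) = 0.030399
(r − q) = 0.030399 / (1) = 0.030399
r = ln(F/S)/T + q = 0.030399 + 0.0062 = 0.036599
r = 3.66%

3.66%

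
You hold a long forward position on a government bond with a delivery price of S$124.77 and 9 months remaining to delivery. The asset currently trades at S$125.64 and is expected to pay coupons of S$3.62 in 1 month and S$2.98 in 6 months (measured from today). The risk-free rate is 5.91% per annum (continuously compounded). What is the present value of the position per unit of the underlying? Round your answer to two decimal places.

PV(remaining coupons) I = 3.62·e^(−0.0591·1/12) + 2.98·e^(−0.0591·6/12) = 6.4954
Current forward F = (S − I)·e^(rT) = (125.64 − 6.4954)·e^(0.0591·9/12) = 119.1446 × 1.045322 = 124.5445
Value (long) = (F − K)·e^(−rT) = (124.5445 − 124.77) × 0.956643 = -0.2157
Value = -S$0.22

-S$0.22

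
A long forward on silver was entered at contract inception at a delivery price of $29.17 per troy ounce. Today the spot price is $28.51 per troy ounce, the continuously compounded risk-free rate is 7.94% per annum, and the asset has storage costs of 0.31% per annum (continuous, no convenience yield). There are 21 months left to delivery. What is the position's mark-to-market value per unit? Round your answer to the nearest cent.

Current fair forward for the remaining 21 months: F = S·e^((r + u)·T), (r + u) = 0.0794 + 0.0031 = 0.0825
F = 28.51 · e^(0.0825 × 21/12) = 28.51 × 1.155317 = 32.9381
Value of long forward = (F − K)·e^(−rT) = (32.9381 − 29.17) · e^(−0.0794·21/12)
= 3.7681 × 0.870272 = 3.28

$3.28 per troy ounce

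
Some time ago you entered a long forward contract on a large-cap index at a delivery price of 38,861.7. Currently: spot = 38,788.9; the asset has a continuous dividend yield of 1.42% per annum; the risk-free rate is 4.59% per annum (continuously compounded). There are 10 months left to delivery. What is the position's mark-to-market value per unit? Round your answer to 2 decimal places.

Current fair forward for the remaining 10 months: F = S·e^((r − q)·T), (r − q) = 0.0459 − 0.0142 = 0.0317
F = 38788.9 · e^(0.0317 × 10/12) = 38788.9 × 1.02676868 = 39827.2277
Value of long forward = (F − K)·e^(−rT) = (39827.2277 − 38861.7) · e^(−0.0459·10/12)
= 965.5277 × 0.96247229 = 929.29

929.29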